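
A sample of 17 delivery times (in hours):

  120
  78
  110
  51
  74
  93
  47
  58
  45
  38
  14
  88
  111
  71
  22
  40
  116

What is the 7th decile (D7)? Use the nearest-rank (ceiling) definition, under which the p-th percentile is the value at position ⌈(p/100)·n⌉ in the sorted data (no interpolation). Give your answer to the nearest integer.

88

Sorted: 14, 22, 38, 40, 45, 47, 51, 58, 71, 74, 78, 88, 93, 110, 111, 116, 120.
n = 17.
Position = ⌈70/100 · 17⌉ = ⌈11.9⌉ = 12.
The value at rank 12 is 88.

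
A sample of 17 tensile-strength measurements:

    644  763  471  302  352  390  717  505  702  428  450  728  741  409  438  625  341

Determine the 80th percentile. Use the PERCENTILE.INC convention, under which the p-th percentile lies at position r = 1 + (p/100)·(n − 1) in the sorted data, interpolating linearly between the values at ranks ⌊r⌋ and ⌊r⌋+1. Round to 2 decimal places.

Sorted: 302, 341, 352, 390, 409, 428, 438, 450, 471, 505, 625, 644, 702, 717, 728, 741, 763.
n = 17.
r = 1 + (80/100)·(17 − 1) = 1 + 12.8 = 13.8.
Rank 13 is 702 and rank 14 is 717.
Interpolate: 702 + 0.8·(717 − 702) = 702 + 0.8·15 = 714.

714.00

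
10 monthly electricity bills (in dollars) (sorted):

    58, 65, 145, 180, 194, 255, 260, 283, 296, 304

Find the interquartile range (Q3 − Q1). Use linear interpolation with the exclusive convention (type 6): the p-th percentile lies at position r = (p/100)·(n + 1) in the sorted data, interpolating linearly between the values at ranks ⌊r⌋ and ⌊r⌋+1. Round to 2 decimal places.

n = 10.
P25: r = 2.75; ranks 2–3 are 65, 145; interpolating gives 125.
P75: r = 8.25; ranks 8–9 are 283, 296; interpolating gives 286.25.
Difference: 286.25 − 125 = 161.25.

161.25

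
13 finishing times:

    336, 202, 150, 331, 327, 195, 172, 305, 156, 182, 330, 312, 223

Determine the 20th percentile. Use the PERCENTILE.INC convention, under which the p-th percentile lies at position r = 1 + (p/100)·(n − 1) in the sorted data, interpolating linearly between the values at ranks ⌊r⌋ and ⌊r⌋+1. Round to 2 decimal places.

Sorted: 150, 156, 172, 182, 195, 202, 223, 305, 312, 327, 330, 331, 336.
n = 13.
r = 1 + (20/100)·(13 − 1) = 1 + 2.4 = 3.4.
Rank 3 is 172 and rank 4 is 182.
Interpolate: 172 + 0.4·(182 − 172) = 172 + 0.4·10 = 176.

176.00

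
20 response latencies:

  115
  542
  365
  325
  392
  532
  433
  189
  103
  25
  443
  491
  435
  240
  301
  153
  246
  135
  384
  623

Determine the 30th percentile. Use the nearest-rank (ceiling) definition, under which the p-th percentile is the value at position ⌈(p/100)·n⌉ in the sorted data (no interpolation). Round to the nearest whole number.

189

Sorted: 25, 103, 115, 135, 153, 189, 240, 246, 301, 325, 365, 384, 392, 433, 435, 443, 491, 532, 542, 623.
n = 20.
Position = ⌈30/100 · 20⌉ = ⌈6⌉ = 6.
The value at rank 6 is 189.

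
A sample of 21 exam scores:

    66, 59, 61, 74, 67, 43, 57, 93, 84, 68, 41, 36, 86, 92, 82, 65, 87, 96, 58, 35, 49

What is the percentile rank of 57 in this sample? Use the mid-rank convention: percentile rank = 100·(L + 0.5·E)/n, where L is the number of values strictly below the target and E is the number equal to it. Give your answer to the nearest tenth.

26.2

Sorted: 35, 36, 41, 43, 49, 57, 58, 59, 61, 65, 66, 67, 68, 74, 82, 84, 86, 87, 92, 93, 96.
Count below 57: L = 5; count equal: E = 1; n = 21.
Percentile rank = 100·(5 + 0.5·1)/21 = 100·5.5/21 = 26.19.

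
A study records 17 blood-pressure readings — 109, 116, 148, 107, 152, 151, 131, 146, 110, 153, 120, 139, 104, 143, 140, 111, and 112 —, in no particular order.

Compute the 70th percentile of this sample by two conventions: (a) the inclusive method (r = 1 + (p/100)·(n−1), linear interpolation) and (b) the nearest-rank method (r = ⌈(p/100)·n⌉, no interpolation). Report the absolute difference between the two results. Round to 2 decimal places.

Sorted: 104, 107, 109, 110, 111, 112, 116, 120, 131, 139, 140, 143, 146, 148, 151, 152, 153.
n = 17.
(a) r = 12.2; between ranks 12 (143) and 13 (146): 143.6.
(b) the nearest-rank method: rank 12 → 143.
|143.6 − 143| = 0.6.

0.60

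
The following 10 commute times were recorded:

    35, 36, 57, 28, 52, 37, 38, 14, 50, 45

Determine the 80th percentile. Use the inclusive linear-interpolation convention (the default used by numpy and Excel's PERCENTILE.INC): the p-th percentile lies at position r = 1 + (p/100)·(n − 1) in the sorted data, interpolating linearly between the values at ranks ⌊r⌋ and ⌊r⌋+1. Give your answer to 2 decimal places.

Sorted: 14, 28, 35, 36, 37, 38, 45, 50, 52, 57.
n = 10.
r = 1 + (80/100)·(10 − 1) = 1 + 7.2 = 8.2.
Rank 8 is 50 and rank 9 is 52.
Interpolate: 50 + 0.2·(52 − 50) = 50 + 0.2·2 = 50.4.

50.40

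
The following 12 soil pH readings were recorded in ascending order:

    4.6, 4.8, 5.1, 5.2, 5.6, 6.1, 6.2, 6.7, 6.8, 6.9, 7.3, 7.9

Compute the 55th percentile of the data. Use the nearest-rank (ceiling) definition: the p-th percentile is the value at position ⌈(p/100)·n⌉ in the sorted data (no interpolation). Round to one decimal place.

6.2

n = 12.
Position = ⌈55/100 · 12⌉ = ⌈6.6⌉ = 7.
The value at rank 7 is 6.2.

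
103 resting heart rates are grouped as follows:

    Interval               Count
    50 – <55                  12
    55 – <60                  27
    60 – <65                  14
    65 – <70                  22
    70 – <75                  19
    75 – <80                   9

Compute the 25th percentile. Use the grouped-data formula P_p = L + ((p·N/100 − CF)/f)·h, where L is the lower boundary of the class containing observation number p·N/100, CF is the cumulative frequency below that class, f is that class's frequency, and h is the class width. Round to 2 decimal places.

N = 103; target position k = 25/100 · 103 = 25.75.
Cumulative frequencies: 12, 39, 53, 75, 94, 103.
Observation 25.75 falls in the class 55 – <60.
L = 55, CF = 12, f = 27, h = 5.
P25 = 55 + ((25.75 − 12)/27)·5 = 55 + 2.5463 = 57.5463.

57.55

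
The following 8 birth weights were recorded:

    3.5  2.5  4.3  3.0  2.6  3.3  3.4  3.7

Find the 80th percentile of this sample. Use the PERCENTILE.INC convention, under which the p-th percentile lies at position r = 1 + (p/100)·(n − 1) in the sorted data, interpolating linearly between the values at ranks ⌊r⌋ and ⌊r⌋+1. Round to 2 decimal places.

3.62

Sorted: 2.5, 2.6, 3.0, 3.3, 3.4, 3.5, 3.7, 4.3.
n = 8.
r = 1 + (80/100)·(8 − 1) = 1 + 5.6 = 6.6.
Rank 6 is 3.5 and rank 7 is 3.7.
Interpolate: 3.5 + 0.6·(3.7 − 3.5) = 3.5 + 0.6·0.2 = 3.62.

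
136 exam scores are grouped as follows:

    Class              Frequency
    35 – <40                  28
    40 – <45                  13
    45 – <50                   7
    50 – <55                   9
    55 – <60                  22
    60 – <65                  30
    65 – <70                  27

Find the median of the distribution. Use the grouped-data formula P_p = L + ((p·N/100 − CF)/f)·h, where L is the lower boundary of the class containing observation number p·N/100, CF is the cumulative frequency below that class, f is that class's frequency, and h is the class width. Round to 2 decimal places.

57.50

N = 136; target position k = 50/100 · 136 = 68.
Cumulative frequencies: 28, 41, 48, 57, 79, 109, 136.
Observation 68 falls in the class 55 – <60.
L = 55, CF = 57, f = 22, h = 5.
P50 = 55 + ((68 − 57)/22)·5 = 55 + 2.5 = 57.5.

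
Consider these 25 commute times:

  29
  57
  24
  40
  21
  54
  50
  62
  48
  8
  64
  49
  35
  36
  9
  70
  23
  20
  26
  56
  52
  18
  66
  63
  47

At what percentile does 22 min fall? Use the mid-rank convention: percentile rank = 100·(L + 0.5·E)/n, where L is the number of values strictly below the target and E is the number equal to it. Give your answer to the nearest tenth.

20.0

Sorted: 8, 9, 18, 20, 21, 23, 24, 26, 29, 35, 36, 40, 47, 48, 49, 50, 52, 54, 56, 57, 62, 63, 64, 66, 70.
Count below 22: L = 5; count equal: E = 0; n = 25.
Percentile rank = 100·(5 + 0.5·0)/25 = 100·5/25 = 20.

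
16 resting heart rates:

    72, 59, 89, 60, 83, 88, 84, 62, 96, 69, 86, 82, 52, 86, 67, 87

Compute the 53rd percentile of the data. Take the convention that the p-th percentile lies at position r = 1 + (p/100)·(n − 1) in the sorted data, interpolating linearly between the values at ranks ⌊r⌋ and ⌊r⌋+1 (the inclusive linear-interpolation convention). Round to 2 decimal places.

82.95

Sorted: 52, 59, 60, 62, 67, 69, 72, 82, 83, 84, 86, 86, 87, 88, 89, 96.
n = 16.
r = 1 + (53/100)·(16 − 1) = 1 + 7.95 = 8.95.
Rank 8 is 82 and rank 9 is 83.
Interpolate: 82 + 0.95·(83 − 82) = 82 + 0.95·1 = 82.95.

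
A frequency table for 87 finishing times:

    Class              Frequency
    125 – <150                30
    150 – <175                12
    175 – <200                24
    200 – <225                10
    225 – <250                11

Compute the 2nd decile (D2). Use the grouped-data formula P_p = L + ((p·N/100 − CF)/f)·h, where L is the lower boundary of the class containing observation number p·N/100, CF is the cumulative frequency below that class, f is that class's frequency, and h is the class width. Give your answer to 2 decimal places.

139.50

N = 87; target position k = 20/100 · 87 = 17.4.
Cumulative frequencies: 30, 42, 66, 76, 87.
Observation 17.4 falls in the class 125 – <150.
L = 125, CF = 0, f = 30, h = 25.
P20 = 125 + ((17.4 − 0)/30)·25 = 125 + 14.5 = 139.5.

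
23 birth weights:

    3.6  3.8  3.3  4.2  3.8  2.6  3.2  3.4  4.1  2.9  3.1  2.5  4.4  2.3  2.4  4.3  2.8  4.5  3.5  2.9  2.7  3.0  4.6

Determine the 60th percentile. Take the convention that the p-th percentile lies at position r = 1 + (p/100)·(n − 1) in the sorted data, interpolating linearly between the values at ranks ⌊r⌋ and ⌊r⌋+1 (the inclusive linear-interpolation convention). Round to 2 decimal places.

3.52

Sorted: 2.3, 2.4, 2.5, 2.6, 2.7, 2.8, 2.9, 2.9, 3.0, 3.1, 3.2, 3.3, 3.4, 3.5, 3.6, 3.8, 3.8, 4.1, 4.2, 4.3, 4.4, 4.5, 4.6.
n = 23.
r = 1 + (60/100)·(23 − 1) = 1 + 13.2 = 14.2.
Rank 14 is 3.5 and rank 15 is 3.6.
Interpolate: 3.5 + 0.2·(3.6 − 3.5) = 3.5 + 0.2·0.1 = 3.52.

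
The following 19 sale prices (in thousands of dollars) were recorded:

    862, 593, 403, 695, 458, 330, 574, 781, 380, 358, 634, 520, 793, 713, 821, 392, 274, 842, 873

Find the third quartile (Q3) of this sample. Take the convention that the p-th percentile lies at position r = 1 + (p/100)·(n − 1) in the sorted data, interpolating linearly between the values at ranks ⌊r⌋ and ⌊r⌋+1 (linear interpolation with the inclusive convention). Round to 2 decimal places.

Sorted: 274, 330, 358, 380, 392, 403, 458, 520, 574, 593, 634, 695, 713, 781, 793, 821, 842, 862, 873.
n = 19.
r = 1 + (75/100)·(19 − 1) = 1 + 13.5 = 14.5.
Rank 14 is 781 and rank 15 is 793.
Interpolate: 781 + 0.5·(793 − 781) = 781 + 0.5·12 = 787.

787.00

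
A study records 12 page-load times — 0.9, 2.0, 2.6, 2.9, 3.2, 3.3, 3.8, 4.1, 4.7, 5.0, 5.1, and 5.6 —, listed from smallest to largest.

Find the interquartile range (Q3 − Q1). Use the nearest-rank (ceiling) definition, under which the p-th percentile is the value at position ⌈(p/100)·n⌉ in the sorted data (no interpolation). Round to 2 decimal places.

n = 12.
P25: rank ⌈25/100·12⌉ = 3 → 2.6.
P75: rank ⌈75/100·12⌉ = 9 → 4.7.
Difference: 4.7 − 2.6 = 2.1.

2.10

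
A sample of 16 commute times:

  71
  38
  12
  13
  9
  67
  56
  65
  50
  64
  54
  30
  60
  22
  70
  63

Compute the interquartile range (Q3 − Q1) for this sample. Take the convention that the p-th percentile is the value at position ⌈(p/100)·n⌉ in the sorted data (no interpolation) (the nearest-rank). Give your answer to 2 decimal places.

42.00

Sorted: 9, 12, 13, 22, 30, 38, 50, 54, 56, 60, 63, 64, 65, 67, 70, 71.
n = 16.
P25: rank ⌈25/100·16⌉ = 4 → 22.
P75: rank ⌈75/100·16⌉ = 12 → 64.
Difference: 64 − 22 = 42.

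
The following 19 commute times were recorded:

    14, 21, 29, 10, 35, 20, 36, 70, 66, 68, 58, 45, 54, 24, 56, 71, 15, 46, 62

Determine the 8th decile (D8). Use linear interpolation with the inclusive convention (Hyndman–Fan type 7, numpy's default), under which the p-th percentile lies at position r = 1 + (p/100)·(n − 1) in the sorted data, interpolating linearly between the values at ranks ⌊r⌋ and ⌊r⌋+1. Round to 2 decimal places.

63.60

Sorted: 10, 14, 15, 20, 21, 24, 29, 35, 36, 45, 46, 54, 56, 58, 62, 66, 68, 70, 71.
n = 19.
r = 1 + (80/100)·(19 − 1) = 1 + 14.4 = 15.4.
Rank 15 is 62 and rank 16 is 66.
Interpolate: 62 + 0.4·(66 − 62) = 62 + 0.4·4 = 63.6.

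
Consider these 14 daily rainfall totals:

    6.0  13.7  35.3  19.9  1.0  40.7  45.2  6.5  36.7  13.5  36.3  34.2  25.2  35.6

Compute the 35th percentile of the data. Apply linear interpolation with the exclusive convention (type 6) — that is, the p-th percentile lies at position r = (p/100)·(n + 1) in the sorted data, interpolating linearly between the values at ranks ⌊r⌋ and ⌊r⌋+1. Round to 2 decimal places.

Sorted: 1.0, 6.0, 6.5, 13.5, 13.7, 19.9, 25.2, 34.2, 35.3, 35.6, 36.3, 36.7, 40.7, 45.2.
n = 14.
r = (35/100)·(14 + 1) = 5.25.
Rank 5 is 13.7 and rank 6 is 19.9.
Interpolate: 13.7 + 0.25·(19.9 − 13.7) = 13.7 + 0.25·6.2 = 15.25.

15.25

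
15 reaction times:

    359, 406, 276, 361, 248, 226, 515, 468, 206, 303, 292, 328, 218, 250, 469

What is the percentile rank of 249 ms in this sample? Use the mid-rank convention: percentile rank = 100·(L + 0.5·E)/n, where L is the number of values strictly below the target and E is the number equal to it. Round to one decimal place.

Sorted: 206, 218, 226, 248, 250, 276, 292, 303, 328, 359, 361, 406, 468, 469, 515.
Count below 249: L = 4; count equal: E = 0; n = 15.
Percentile rank = 100·(4 + 0.5·0)/15 = 100·4/15 = 26.67.

26.7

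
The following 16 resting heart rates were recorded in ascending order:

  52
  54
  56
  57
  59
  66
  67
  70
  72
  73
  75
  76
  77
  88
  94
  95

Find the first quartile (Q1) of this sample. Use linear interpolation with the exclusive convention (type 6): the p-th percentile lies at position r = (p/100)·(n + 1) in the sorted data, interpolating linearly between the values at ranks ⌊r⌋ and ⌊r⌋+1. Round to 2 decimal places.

n = 16.
r = (25/100)·(16 + 1) = 4.25.
Rank 4 is 57 and rank 5 is 59.
Interpolate: 57 + 0.25·(59 − 57) = 57 + 0.25·2 = 57.5.

57.50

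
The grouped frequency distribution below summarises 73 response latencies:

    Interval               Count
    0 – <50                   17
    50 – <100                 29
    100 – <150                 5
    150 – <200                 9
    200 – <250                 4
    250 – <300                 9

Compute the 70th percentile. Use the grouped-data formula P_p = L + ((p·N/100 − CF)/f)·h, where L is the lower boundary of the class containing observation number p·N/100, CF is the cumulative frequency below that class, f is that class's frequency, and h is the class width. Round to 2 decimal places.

N = 73; target position k = 70/100 · 73 = 51.1.
Cumulative frequencies: 17, 46, 51, 60, 64, 73.
Observation 51.1 falls in the class 150 – <200.
L = 150, CF = 51, f = 9, h = 50.
P70 = 150 + ((51.1 − 51)/9)·50 = 150 + 0.555556 = 150.556.

150.56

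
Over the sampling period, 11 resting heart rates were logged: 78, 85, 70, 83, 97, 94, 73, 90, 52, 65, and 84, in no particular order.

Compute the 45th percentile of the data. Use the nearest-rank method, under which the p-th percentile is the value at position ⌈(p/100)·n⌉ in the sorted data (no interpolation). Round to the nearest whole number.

Sorted: 52, 65, 70, 73, 78, 83, 84, 85, 90, 94, 97.
n = 11.
Position = ⌈45/100 · 11⌉ = ⌈4.95⌉ = 5.
The value at rank 5 is 78.

78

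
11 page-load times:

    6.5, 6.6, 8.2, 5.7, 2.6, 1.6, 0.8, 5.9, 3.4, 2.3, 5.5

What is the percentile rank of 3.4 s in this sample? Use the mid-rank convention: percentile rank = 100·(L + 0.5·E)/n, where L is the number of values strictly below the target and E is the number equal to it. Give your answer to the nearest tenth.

Sorted: 0.8, 1.6, 2.3, 2.6, 3.4, 5.5, 5.7, 5.9, 6.5, 6.6, 8.2.
Count below 3.4: L = 4; count equal: E = 1; n = 11.
Percentile rank = 100·(4 + 0.5·1)/11 = 100·4.5/11 = 40.91.

40.9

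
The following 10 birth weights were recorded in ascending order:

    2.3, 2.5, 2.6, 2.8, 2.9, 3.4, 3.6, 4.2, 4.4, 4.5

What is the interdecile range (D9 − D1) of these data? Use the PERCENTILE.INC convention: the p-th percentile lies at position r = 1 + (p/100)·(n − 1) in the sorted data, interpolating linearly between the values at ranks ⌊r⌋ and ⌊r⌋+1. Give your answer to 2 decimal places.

1.93

n = 10.
P10: r = 1.9; ranks 1–2 are 2.3, 2.5; interpolating gives 2.48.
P90: r = 9.1; ranks 9–10 are 4.4, 4.5; interpolating gives 4.41.
Difference: 4.41 − 2.48 = 1.93.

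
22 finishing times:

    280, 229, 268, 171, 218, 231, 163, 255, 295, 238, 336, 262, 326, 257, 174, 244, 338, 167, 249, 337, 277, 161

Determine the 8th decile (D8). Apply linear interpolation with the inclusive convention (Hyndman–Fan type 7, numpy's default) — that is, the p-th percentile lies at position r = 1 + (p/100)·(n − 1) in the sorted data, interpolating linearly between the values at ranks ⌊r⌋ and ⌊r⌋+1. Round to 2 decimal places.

Sorted: 161, 163, 167, 171, 174, 218, 229, 231, 238, 244, 249, 255, 257, 262, 268, 277, 280, 295, 326, 336, 337, 338.
n = 22.
r = 1 + (80/100)·(22 − 1) = 1 + 16.8 = 17.8.
Rank 17 is 280 and rank 18 is 295.
Interpolate: 280 + 0.8·(295 − 280) = 280 + 0.8·15 = 292.

292.00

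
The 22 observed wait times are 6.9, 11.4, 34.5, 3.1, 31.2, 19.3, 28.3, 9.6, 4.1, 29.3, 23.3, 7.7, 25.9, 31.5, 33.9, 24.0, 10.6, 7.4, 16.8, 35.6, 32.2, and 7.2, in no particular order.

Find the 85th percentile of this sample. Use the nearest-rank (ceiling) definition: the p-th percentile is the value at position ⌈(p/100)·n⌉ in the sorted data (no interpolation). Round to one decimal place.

32.2

Sorted: 3.1, 4.1, 6.9, 7.2, 7.4, 7.7, 9.6, 10.6, 11.4, 16.8, 19.3, 23.3, 24.0, 25.9, 28.3, 29.3, 31.2, 31.5, 32.2, 33.9, 34.5, 35.6.
n = 22.
Position = ⌈85/100 · 22⌉ = ⌈18.7⌉ = 19.
The value at rank 19 is 32.2.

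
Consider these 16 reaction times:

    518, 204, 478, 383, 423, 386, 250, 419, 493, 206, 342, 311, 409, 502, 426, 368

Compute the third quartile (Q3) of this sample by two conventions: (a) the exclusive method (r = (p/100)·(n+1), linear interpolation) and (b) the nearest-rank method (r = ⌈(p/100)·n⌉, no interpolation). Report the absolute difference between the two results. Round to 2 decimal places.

39.00

Sorted: 204, 206, 250, 311, 342, 368, 383, 386, 409, 419, 423, 426, 478, 493, 502, 518.
n = 16.
(a) r = 12.75; between ranks 12 (426) and 13 (478): 465.
(b) the nearest-rank method: rank 12 → 426.
|465 − 426| = 39.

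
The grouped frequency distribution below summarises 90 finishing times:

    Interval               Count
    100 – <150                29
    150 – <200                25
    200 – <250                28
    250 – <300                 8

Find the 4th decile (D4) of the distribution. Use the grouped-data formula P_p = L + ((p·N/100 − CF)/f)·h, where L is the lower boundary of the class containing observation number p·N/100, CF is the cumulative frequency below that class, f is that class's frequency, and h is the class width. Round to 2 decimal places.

164.00

N = 90; target position k = 40/100 · 90 = 36.
Cumulative frequencies: 29, 54, 82, 90.
Observation 36 falls in the class 150 – <200.
L = 150, CF = 29, f = 25, h = 50.
P40 = 150 + ((36 − 29)/25)·50 = 150 + 14 = 164.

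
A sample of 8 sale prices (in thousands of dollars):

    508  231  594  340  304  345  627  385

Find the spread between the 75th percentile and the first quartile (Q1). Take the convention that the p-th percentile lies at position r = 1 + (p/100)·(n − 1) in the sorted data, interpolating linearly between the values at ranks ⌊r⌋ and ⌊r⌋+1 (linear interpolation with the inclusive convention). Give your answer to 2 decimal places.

Sorted: 231, 304, 340, 345, 385, 508, 594, 627.
n = 8.
P25: r = 2.75; ranks 2–3 are 304, 340; interpolating gives 331.
P75: r = 6.25; ranks 6–7 are 508, 594; interpolating gives 529.5.
Difference: 529.5 − 331 = 198.5.

198.50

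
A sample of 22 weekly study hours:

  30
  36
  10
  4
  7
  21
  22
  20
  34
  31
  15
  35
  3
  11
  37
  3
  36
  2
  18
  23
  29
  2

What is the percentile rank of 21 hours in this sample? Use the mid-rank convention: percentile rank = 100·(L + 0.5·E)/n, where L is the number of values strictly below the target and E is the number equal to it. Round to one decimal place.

52.3

Sorted: 2, 2, 3, 3, 4, 7, 10, 11, 15, 18, 20, 21, 22, 23, 29, 30, 31, 34, 35, 36, 36, 37.
Count below 21: L = 11; count equal: E = 1; n = 22.
Percentile rank = 100·(11 + 0.5·1)/22 = 100·11.5/22 = 52.27.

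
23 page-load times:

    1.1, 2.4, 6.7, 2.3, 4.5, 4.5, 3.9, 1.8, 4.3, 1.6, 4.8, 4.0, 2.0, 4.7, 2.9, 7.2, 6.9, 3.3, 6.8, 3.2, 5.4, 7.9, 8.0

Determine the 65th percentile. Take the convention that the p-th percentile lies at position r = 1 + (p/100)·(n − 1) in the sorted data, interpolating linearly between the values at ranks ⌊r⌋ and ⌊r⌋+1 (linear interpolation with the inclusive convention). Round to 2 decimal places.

Sorted: 1.1, 1.6, 1.8, 2.0, 2.3, 2.4, 2.9, 3.2, 3.3, 3.9, 4.0, 4.3, 4.5, 4.5, 4.7, 4.8, 5.4, 6.7, 6.8, 6.9, 7.2, 7.9, 8.0.
n = 23.
r = 1 + (65/100)·(23 − 1) = 1 + 14.3 = 15.3.
Rank 15 is 4.7 and rank 16 is 4.8.
Interpolate: 4.7 + 0.3·(4.8 − 4.7) = 4.7 + 0.3·0.1 = 4.73.

4.73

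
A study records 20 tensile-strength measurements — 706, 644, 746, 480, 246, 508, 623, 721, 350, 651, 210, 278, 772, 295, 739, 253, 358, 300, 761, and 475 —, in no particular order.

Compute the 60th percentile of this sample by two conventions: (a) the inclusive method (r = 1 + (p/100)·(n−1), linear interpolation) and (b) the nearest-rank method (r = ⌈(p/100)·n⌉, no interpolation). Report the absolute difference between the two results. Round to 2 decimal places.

8.40

Sorted: 210, 246, 253, 278, 295, 300, 350, 358, 475, 480, 508, 623, 644, 651, 706, 721, 739, 746, 761, 772.
n = 20.
(a) r = 12.4; between ranks 12 (623) and 13 (644): 631.4.
(b) the nearest-rank method: rank 12 → 623.
|631.4 − 623| = 8.4.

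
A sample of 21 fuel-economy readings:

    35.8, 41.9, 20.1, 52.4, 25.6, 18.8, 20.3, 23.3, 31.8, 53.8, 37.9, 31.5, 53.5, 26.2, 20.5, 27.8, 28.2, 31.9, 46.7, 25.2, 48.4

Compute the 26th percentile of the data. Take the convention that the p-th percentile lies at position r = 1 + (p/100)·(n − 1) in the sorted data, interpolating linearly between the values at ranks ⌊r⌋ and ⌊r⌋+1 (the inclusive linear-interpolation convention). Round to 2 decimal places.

25.28

Sorted: 18.8, 20.1, 20.3, 20.5, 23.3, 25.2, 25.6, 26.2, 27.8, 28.2, 31.5, 31.8, 31.9, 35.8, 37.9, 41.9, 46.7, 48.4, 52.4, 53.5, 53.8.
n = 21.
r = 1 + (26/100)·(21 − 1) = 1 + 5.2 = 6.2.
Rank 6 is 25.2 and rank 7 is 25.6.
Interpolate: 25.2 + 0.2·(25.6 − 25.2) = 25.2 + 0.2·0.4 = 25.28.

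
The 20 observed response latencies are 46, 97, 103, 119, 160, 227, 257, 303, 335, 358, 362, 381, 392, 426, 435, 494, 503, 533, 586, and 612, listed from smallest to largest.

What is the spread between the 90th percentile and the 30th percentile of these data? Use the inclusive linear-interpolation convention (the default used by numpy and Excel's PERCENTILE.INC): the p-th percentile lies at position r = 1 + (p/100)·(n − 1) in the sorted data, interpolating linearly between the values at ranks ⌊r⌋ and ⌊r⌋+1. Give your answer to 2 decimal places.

290.30

n = 20.
P30: r = 6.7; ranks 6–7 are 227, 257; interpolating gives 248.
P90: r = 18.1; ranks 18–19 are 533, 586; interpolating gives 538.3.
Difference: 538.3 − 248 = 290.3.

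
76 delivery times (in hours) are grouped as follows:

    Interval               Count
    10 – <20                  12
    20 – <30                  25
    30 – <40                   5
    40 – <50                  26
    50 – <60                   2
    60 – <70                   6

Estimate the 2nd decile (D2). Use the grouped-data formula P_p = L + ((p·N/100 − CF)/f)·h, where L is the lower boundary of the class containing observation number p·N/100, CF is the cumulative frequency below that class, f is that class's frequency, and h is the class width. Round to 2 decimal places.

N = 76; target position k = 20/100 · 76 = 15.2.
Cumulative frequencies: 12, 37, 42, 68, 70, 76.
Observation 15.2 falls in the class 20 – <30.
L = 20, CF = 12, f = 25, h = 10.
P20 = 20 + ((15.2 − 12)/25)·10 = 20 + 1.28 = 21.28.

21.28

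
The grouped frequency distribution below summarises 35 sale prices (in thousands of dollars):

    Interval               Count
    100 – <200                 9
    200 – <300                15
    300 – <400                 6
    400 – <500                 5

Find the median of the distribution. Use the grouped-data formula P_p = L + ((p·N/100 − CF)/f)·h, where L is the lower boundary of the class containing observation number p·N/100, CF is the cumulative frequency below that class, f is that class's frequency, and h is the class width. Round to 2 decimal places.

N = 35; target position k = 50/100 · 35 = 17.5.
Cumulative frequencies: 9, 24, 30, 35.
Observation 17.5 falls in the class 200 – <300.
L = 200, CF = 9, f = 15, h = 100.
P50 = 200 + ((17.5 − 9)/15)·100 = 200 + 56.6667 = 256.667.

256.67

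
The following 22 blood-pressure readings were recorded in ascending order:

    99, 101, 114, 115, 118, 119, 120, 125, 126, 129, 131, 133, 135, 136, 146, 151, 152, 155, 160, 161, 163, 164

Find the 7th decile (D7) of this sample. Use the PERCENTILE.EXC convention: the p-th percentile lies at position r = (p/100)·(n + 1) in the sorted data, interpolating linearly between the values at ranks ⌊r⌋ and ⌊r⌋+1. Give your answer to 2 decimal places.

151.10

n = 22.
r = (70/100)·(22 + 1) = 16.1.
Rank 16 is 151 and rank 17 is 152.
Interpolate: 151 + 0.1·(152 − 151) = 151 + 0.1·1 = 151.1.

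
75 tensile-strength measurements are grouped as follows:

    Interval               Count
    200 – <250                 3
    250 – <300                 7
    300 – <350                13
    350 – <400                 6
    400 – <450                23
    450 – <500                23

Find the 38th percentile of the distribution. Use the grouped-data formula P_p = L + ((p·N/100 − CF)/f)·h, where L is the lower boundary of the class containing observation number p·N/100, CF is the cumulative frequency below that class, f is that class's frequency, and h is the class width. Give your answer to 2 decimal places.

395.83

N = 75; target position k = 38/100 · 75 = 28.5.
Cumulative frequencies: 3, 10, 23, 29, 52, 75.
Observation 28.5 falls in the class 350 – <400.
L = 350, CF = 23, f = 6, h = 50.
P38 = 350 + ((28.5 − 23)/6)·50 = 350 + 45.8333 = 395.833.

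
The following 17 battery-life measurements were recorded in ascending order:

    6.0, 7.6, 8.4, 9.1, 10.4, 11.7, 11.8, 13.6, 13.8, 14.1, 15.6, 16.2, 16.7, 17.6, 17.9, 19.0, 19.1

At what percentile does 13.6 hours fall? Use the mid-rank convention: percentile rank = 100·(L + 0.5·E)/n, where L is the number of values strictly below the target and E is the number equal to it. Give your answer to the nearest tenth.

44.1

Count below 13.6: L = 7; count equal: E = 1; n = 17.
Percentile rank = 100·(7 + 0.5·1)/17 = 100·7.5/17 = 44.12.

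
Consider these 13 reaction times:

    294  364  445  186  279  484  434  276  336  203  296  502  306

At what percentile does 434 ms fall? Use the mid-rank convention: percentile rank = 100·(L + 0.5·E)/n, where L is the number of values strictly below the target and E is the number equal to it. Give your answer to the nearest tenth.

Sorted: 186, 203, 276, 279, 294, 296, 306, 336, 364, 434, 445, 484, 502.
Count below 434: L = 9; count equal: E = 1; n = 13.
Percentile rank = 100·(9 + 0.5·1)/13 = 100·9.5/13 = 73.08.

73.1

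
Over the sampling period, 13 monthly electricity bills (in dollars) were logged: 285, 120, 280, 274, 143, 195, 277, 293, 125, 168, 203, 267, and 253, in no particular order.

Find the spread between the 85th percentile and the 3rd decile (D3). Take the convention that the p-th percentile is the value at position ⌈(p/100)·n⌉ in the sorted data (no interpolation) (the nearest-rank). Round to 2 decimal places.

Sorted: 120, 125, 143, 168, 195, 203, 253, 267, 274, 277, 280, 285, 293.
n = 13.
P30: rank ⌈30/100·13⌉ = 4 → 168.
P85: rank ⌈85/100·13⌉ = 12 → 285.
Difference: 285 − 168 = 117.

117.00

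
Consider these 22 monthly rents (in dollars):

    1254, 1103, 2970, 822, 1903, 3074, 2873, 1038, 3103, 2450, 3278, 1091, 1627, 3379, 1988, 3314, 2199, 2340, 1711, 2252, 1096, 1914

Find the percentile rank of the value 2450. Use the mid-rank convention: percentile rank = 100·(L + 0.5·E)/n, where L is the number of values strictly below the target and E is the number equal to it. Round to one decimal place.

65.9

Sorted: 822, 1038, 1091, 1096, 1103, 1254, 1627, 1711, 1903, 1914, 1988, 2199, 2252, 2340, 2450, 2873, 2970, 3074, 3103, 3278, 3314, 3379.
Count below 2450: L = 14; count equal: E = 1; n = 22.
Percentile rank = 100·(14 + 0.5·1)/22 = 100·14.5/22 = 65.91.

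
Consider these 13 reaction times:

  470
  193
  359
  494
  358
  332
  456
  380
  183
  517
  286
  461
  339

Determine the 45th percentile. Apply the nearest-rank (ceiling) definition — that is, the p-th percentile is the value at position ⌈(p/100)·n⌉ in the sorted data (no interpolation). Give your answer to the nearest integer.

Sorted: 183, 193, 286, 332, 339, 358, 359, 380, 456, 461, 470, 494, 517.
n = 13.
Position = ⌈45/100 · 13⌉ = ⌈5.85⌉ = 6.
The value at rank 6 is 358.

358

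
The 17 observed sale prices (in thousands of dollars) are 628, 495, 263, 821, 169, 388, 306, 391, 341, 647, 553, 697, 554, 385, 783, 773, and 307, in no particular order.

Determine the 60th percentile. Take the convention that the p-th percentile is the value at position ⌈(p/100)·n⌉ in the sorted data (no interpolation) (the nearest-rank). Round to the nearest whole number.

Sorted: 169, 263, 306, 307, 341, 385, 388, 391, 495, 553, 554, 628, 647, 697, 773, 783, 821.
n = 17.
Position = ⌈60/100 · 17⌉ = ⌈10.2⌉ = 11.
The value at rank 11 is 554.

554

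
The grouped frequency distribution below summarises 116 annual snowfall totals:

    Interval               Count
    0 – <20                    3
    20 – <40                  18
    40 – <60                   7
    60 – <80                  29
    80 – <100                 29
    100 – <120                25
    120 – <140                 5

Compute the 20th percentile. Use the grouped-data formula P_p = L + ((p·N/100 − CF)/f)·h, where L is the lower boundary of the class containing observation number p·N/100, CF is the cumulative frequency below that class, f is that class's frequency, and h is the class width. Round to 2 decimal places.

46.29

N = 116; target position k = 20/100 · 116 = 23.2.
Cumulative frequencies: 3, 21, 28, 57, 86, 111, 116.
Observation 23.2 falls in the class 40 – <60.
L = 40, CF = 21, f = 7, h = 20.
P20 = 40 + ((23.2 − 21)/7)·20 = 40 + 6.28571 = 46.2857.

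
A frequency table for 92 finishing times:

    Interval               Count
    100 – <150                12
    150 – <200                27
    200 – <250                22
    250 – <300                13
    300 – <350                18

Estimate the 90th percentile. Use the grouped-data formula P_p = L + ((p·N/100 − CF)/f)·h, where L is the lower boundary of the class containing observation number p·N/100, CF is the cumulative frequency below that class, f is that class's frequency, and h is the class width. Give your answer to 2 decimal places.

324.44

N = 92; target position k = 90/100 · 92 = 82.8.
Cumulative frequencies: 12, 39, 61, 74, 92.
Observation 82.8 falls in the class 300 – <350.
L = 300, CF = 74, f = 18, h = 50.
P90 = 300 + ((82.8 − 74)/18)·50 = 300 + 24.4444 = 324.444.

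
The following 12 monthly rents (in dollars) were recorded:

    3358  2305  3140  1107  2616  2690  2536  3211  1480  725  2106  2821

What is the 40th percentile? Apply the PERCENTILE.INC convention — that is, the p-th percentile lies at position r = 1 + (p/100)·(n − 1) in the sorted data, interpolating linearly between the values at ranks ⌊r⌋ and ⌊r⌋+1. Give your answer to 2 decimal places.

Sorted: 725, 1107, 1480, 2106, 2305, 2536, 2616, 2690, 2821, 3140, 3211, 3358.
n = 12.
r = 1 + (40/100)·(12 − 1) = 1 + 4.4 = 5.4.
Rank 5 is 2305 and rank 6 is 2536.
Interpolate: 2305 + 0.4·(2536 − 2305) = 2305 + 0.4·231 = 2397.4.

2397.40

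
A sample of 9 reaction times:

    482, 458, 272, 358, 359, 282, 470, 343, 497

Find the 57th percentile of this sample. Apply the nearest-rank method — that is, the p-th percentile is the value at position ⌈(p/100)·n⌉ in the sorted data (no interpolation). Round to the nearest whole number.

458

Sorted: 272, 282, 343, 358, 359, 458, 470, 482, 497.
n = 9.
Position = ⌈57/100 · 9⌉ = ⌈5.13⌉ = 6.
The value at rank 6 is 458.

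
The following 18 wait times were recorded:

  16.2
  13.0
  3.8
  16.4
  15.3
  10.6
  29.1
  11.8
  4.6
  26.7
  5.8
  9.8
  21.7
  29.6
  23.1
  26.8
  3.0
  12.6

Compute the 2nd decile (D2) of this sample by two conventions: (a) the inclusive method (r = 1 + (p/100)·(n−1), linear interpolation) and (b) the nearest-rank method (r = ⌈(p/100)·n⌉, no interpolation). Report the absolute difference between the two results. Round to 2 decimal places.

Sorted: 3.0, 3.8, 4.6, 5.8, 9.8, 10.6, 11.8, 12.6, 13.0, 15.3, 16.2, 16.4, 21.7, 23.1, 26.7, 26.8, 29.1, 29.6.
n = 18.
(a) r = 4.4; between ranks 4 (5.8) and 5 (9.8): 7.4.
(b) the nearest-rank method: rank 4 → 5.8.
|7.4 − 5.8| = 1.6.

1.60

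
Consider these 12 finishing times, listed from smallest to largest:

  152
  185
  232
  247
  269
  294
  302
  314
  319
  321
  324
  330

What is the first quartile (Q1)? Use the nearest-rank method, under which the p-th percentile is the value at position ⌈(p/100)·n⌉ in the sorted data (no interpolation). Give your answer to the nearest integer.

232

n = 12.
Position = ⌈25/100 · 12⌉ = ⌈3⌉ = 3.
The value at rank 3 is 232.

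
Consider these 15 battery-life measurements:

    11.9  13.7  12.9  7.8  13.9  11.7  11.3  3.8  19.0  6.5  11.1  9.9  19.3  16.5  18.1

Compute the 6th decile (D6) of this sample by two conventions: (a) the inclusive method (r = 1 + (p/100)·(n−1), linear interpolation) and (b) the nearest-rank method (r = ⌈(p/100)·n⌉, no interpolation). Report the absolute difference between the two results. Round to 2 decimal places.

Sorted: 3.8, 6.5, 7.8, 9.9, 11.1, 11.3, 11.7, 11.9, 12.9, 13.7, 13.9, 16.5, 18.1, 19.0, 19.3.
n = 15.
(a) r = 9.4; between ranks 9 (12.9) and 10 (13.7): 13.22.
(b) the nearest-rank method: rank 9 → 12.9.
|13.22 − 12.9| = 0.32.

0.32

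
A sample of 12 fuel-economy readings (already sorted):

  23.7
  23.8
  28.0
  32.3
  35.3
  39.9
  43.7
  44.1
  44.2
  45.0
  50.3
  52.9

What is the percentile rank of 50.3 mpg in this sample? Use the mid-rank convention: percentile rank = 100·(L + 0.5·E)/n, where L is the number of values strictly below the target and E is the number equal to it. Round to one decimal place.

87.5

Count below 50.3: L = 10; count equal: E = 1; n = 12.
Percentile rank = 100·(10 + 0.5·1)/12 = 100·10.5/12 = 87.5.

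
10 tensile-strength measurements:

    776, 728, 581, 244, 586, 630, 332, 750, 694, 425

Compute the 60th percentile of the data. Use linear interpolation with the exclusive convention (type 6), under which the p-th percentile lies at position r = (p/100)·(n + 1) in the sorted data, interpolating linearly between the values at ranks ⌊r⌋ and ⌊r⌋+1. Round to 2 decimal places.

Sorted: 244, 332, 425, 581, 586, 630, 694, 728, 750, 776.
n = 10.
r = (60/100)·(10 + 1) = 6.6.
Rank 6 is 630 and rank 7 is 694.
Interpolate: 630 + 0.6·(694 − 630) = 630 + 0.6·64 = 668.4.

668.40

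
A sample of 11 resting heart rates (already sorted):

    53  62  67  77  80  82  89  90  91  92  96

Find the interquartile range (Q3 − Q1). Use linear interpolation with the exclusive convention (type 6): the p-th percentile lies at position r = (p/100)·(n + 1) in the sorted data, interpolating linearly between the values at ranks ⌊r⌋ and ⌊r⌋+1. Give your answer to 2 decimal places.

24.00

n = 11.
P25: r = 3 (integer) → 67.
P75: r = 9 (integer) → 91.
Difference: 91 − 67 = 24.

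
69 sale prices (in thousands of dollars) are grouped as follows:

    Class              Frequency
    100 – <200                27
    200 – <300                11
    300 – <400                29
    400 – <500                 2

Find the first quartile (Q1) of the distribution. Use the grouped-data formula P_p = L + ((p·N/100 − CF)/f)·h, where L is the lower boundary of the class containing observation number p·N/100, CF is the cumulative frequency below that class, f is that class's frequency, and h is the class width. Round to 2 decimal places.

N = 69; target position k = 25/100 · 69 = 17.25.
Cumulative frequencies: 27, 38, 67, 69.
Observation 17.25 falls in the class 100 – <200.
L = 100, CF = 0, f = 27, h = 100.
P25 = 100 + ((17.25 − 0)/27)·100 = 100 + 63.8889 = 163.889.

163.89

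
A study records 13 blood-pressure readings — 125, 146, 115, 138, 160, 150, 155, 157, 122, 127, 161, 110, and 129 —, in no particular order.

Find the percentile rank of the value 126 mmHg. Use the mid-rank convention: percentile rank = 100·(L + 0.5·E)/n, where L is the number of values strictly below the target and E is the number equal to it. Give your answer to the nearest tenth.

Sorted: 110, 115, 122, 125, 127, 129, 138, 146, 150, 155, 157, 160, 161.
Count below 126: L = 4; count equal: E = 0; n = 13.
Percentile rank = 100·(4 + 0.5·0)/13 = 100·4/13 = 30.77.

30.8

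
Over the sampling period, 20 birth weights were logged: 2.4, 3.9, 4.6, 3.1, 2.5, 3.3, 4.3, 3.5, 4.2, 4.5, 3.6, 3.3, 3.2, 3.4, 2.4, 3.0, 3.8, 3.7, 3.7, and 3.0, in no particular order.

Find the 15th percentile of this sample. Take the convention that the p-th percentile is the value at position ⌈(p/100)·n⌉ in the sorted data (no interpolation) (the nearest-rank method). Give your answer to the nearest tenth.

2.5

Sorted: 2.4, 2.4, 2.5, 3.0, 3.0, 3.1, 3.2, 3.3, 3.3, 3.4, 3.5, 3.6, 3.7, 3.7, 3.8, 3.9, 4.2, 4.3, 4.5, 4.6.
n = 20.
Position = ⌈15/100 · 20⌉ = ⌈3⌉ = 3.
The value at rank 3 is 2.5.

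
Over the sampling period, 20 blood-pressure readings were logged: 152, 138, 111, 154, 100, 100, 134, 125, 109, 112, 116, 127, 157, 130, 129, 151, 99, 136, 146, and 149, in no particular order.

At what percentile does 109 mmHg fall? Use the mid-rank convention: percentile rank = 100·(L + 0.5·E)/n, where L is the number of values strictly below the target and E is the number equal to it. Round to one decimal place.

Sorted: 99, 100, 100, 109, 111, 112, 116, 125, 127, 129, 130, 134, 136, 138, 146, 149, 151, 152, 154, 157.
Count below 109: L = 3; count equal: E = 1; n = 20.
Percentile rank = 100·(3 + 0.5·1)/20 = 100·3.5/20 = 17.5.

17.5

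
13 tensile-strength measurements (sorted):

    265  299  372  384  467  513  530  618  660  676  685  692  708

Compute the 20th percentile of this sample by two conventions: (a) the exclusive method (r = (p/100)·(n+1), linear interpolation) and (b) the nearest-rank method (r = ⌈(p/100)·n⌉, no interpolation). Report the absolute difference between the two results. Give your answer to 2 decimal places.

n = 13.
(a) r = 2.8; between ranks 2 (299) and 3 (372): 357.4.
(b) the nearest-rank method: rank 3 → 372.
|357.4 − 372| = 14.6.

14.60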